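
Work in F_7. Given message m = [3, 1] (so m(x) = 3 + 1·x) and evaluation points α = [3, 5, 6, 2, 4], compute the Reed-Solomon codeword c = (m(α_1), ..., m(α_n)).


c = [6, 1, 2, 5, 0]

Message polynomial: m(x) = 3 + 1·x (mod 7).
For each evaluation point α_i, compute m(α_i) mod 7:
  α_1 = 3: Horner steps 1 → 6, so m(3) = 6.
  α_2 = 5: Horner steps 1 → 1, so m(5) = 1.
  α_3 = 6: Horner steps 1 → 2, so m(6) = 2.
  α_4 = 2: Horner steps 1 → 5, so m(2) = 5.
  α_5 = 4: Horner steps 1 → 0, so m(4) = 0.
Codeword c = [6, 1, 2, 5, 0] ∈ F_7^5.


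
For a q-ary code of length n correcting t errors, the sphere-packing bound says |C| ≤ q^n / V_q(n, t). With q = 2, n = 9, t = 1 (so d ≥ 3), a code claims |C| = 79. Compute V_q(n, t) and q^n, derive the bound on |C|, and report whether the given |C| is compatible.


V_q(n, t) = 10, q^n = 512, Hamming bound = 51, |C| = 79 > bound (violated).

Step 1: Compute V_q(n, t) = Σ_{j=0}^1 C(n, j) (q−1)^j.
  j = 0: C(9,0)·(1)^0 = 1·1 = 1.
  j = 1: C(9,1)·(1)^1 = 9·1 = 9.
  V_q(n, t) = 1 + 9 = 10.
Step 2: q^n = 2^9 = 512.
Step 3: Hamming bound ⌊q^n / V_q(n,t)⌋ = ⌊512/10⌋ = 51.
Step 4: Compare |C| = 79 to 51: violated.
The claimed |C| lies above the Hamming bound, so no 2-ary code of length 9 with d ≥ 3 can have 79 codewords.


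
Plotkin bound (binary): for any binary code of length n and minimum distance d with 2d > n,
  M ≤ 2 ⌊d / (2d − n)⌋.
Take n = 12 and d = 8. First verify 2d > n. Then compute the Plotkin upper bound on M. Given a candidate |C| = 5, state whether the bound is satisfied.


Plotkin bound M ≤ 4; given |C| = 5 > bound (violated).

Check applicability: 2d = 16, n = 12.
2d − n = 4 > 0, so Plotkin applies.
Compute d/(2d−n) = 8/4 ≈ 2.0000.
⌊d/(2d−n)⌋ = 2.
Plotkin bound: M ≤ 2·2 = 4.
Given |C| = 5, check: VIOLATED.
This |C| is above the Plotkin bound, so no binary code with n = 12, d = 8 and 5 codewords exists.


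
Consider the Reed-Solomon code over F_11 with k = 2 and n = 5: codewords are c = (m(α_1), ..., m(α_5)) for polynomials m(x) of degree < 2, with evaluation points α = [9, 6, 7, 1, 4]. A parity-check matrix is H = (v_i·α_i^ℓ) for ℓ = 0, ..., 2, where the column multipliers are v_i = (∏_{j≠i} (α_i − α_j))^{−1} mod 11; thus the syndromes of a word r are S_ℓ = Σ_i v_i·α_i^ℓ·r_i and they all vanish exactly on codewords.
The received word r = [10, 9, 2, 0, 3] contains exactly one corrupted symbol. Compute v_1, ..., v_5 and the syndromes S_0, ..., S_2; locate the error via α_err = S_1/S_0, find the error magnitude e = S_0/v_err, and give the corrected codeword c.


S = (10, 7, 6), error at position 5, error magnitude e = 2, c = [10, 9, 2, 0, 1].

Step 1: column multipliers v_i = (∏_{j≠i}(α_i − α_j))^{−1} mod 11.
  i = 1 (α = 9): (9−6)(9−7)(9−1)(9−4) = 3·2·8·5 = 240 ≡ 9, so v_1 = 9^{−1} = 5 (mod 11).
  i = 2 (α = 6): (6−9)(6−7)(6−1)(6−4) = (−3)·(−1)·5·2 = 30 ≡ 8, so v_2 = 8^{−1} = 7 (mod 11).
  i = 3 (α = 7): (7−9)(7−6)(7−1)(7−4) = (−2)·1·6·3 = −36 ≡ 8, so v_3 = 8^{−1} = 7 (mod 11).
  i = 4 (α = 1): (1−9)(1−6)(1−7)(1−4) = (−8)·(−5)·(−6)·(−3) = 720 ≡ 5, so v_4 = 5^{−1} = 9 (mod 11).
  i = 5 (α = 4): (4−9)(4−6)(4−7)(4−1) = (−5)·(−2)·(−3)·3 = −90 ≡ 9, so v_5 = 9^{−1} = 5 (mod 11).
  v = [5, 7, 7, 9, 5].
Step 2: syndromes of r = [10, 9, 2, 0, 3] (all sums mod 11).
  S_0 = Σ v_i r_i = 5·10 + 7·9 + 7·2 + 9·0 + 5·3 = 142 ≡ 10.
  S_1 = Σ v_i α_i r_i = 5·9·10 + 7·6·9 + 7·7·2 + 9·1·0 + 5·4·3 = 986 ≡ 7.
  α_i^2 mod 11 = [4, 3, 5, 1, 5].
  S_2 = Σ v_i α_i^2 r_i = 5·4·10 + 7·3·9 + 7·5·2 + 9·1·0 + 5·5·3 = 534 ≡ 6.
  S = (10, 7, 6) ≠ 0, so r is not a codeword (an error is present).
Step 3: locate the error. For a single error e at position i, S_ℓ = v_i·e·α_i^ℓ, so α_err = S_1/S_0.
  S_0^{−1} = 10^{−1} = 10 (mod 11), so α_err = 7·10 = 70 ≡ 4 = α_5. Error position i = 5.
  Consistency check: S_2/S_1 = 6·8 = 48 ≡ 4 = α_err ✓ (single-error assumption holds).
Step 4: error magnitude e = S_0/v_5 = S_0·∏_{j≠5}(α_5 − α_j) = 10·9 = 90 ≡ 2 (mod 11).
Step 5: correct position 5: c_5 = r_5 − e = 3 − 2 ≡ 1 (mod 11). Hence c = [10, 9, 2, 0, 1].
  Check: interpolating c through the α_i gives m(x) = 7 + 4·x (degree < 2) with m(α_i) = c_i for every i, so c is indeed a codeword.


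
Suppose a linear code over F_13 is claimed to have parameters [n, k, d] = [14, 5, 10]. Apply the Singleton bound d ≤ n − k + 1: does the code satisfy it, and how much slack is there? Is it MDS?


Singleton RHS = n − k + 1 = 10, slack = 0, bound satisfied, MDS.

Singleton bound: d ≤ n − k + 1.
Here n = 14, k = 5, so n − k + 1 = 10.
Given d = 10, check d ≤ 10: YES.
Slack = (n − k + 1) − d = 0.
The code is MDS (slack = 0).
Description: the claimed parameters are [14, 5, 10]_13; such a code would be MDS (meets Singleton bound).


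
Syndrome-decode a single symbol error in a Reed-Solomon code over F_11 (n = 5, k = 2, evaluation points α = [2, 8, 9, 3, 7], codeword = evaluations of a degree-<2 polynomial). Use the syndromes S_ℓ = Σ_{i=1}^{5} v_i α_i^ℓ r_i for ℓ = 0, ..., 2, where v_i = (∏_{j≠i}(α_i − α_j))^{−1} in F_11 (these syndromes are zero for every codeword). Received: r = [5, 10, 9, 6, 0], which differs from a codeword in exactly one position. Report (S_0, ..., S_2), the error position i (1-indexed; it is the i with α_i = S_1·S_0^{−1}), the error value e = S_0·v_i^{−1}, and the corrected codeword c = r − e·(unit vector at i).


S = (2, 6, 7), error at position 4, error magnitude e = 2, c = [5, 10, 9, 4, 0].

Step 1: column multipliers v_i = (∏_{j≠i}(α_i − α_j))^{−1} mod 11.
  i = 1 (α = 2): (2−8)(2−9)(2−3)(2−7) = (−6)·(−7)·(−1)·(−5) = 210 ≡ 1, so v_1 = 1^{−1} = 1 (mod 11).
  i = 2 (α = 8): (8−2)(8−9)(8−3)(8−7) = 6·(−1)·5·1 = −30 ≡ 3, so v_2 = 3^{−1} = 4 (mod 11).
  i = 3 (α = 9): (9−2)(9−8)(9−3)(9−7) = 7·1·6·2 = 84 ≡ 7, so v_3 = 7^{−1} = 8 (mod 11).
  i = 4 (α = 3): (3−2)(3−8)(3−9)(3−7) = 1·(−5)·(−6)·(−4) = −120 ≡ 1, so v_4 = 1^{−1} = 1 (mod 11).
  i = 5 (α = 7): (7−2)(7−8)(7−9)(7−3) = 5·(−1)·(−2)·4 = 40 ≡ 7, so v_5 = 7^{−1} = 8 (mod 11).
  v = [1, 4, 8, 1, 8].
Step 2: syndromes of r = [5, 10, 9, 6, 0] (all sums mod 11).
  S_0 = Σ v_i r_i = 1·5 + 4·10 + 8·9 + 1·6 + 8·0 = 123 ≡ 2.
  S_1 = Σ v_i α_i r_i = 1·2·5 + 4·8·10 + 8·9·9 + 1·3·6 + 8·7·0 = 996 ≡ 6.
  α_i^2 mod 11 = [4, 9, 4, 9, 5].
  S_2 = Σ v_i α_i^2 r_i = 1·4·5 + 4·9·10 + 8·4·9 + 1·9·6 + 8·5·0 = 722 ≡ 7.
  S = (2, 6, 7) ≠ 0, so r is not a codeword (an error is present).
Step 3: locate the error. For a single error e at position i, S_ℓ = v_i·e·α_i^ℓ, so α_err = S_1/S_0.
  S_0^{−1} = 2^{−1} = 6 (mod 11), so α_err = 6·6 = 36 ≡ 3 = α_4. Error position i = 4.
  Consistency check: S_2/S_1 = 7·2 = 14 ≡ 3 = α_err ✓ (single-error assumption holds).
Step 4: error magnitude e = S_0/v_4 = S_0·∏_{j≠4}(α_4 − α_j) = 2·1 = 2 ≡ 2 (mod 11).
Step 5: correct position 4: c_4 = r_4 − e = 6 − 2 ≡ 4 (mod 11). Hence c = [5, 10, 9, 4, 0].
  Check: interpolating c through the α_i gives m(x) = 7 + 10·x (degree < 2) with m(α_i) = c_i for every i, so c is indeed a codeword.


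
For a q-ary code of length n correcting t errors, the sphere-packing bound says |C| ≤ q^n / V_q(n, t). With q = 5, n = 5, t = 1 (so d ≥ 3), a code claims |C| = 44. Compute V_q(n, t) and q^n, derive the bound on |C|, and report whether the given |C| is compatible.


V_q(n, t) = 21, q^n = 3125, Hamming bound = 148, |C| = 44 ≤ bound (satisfied).

Step 1: Compute V_q(n, t) = Σ_{j=0}^1 C(n, j) (q−1)^j.
  j = 0: C(5,0)·(4)^0 = 1·1 = 1.
  j = 1: C(5,1)·(4)^1 = 5·4 = 20.
  V_q(n, t) = 1 + 20 = 21.
Step 2: q^n = 5^5 = 3125.
Step 3: Hamming bound ⌊q^n / V_q(n,t)⌋ = ⌊3125/21⌋ = 148.
Step 4: Compare |C| = 44 to 148: satisfied.
The claimed |C| lies below the Hamming bound.


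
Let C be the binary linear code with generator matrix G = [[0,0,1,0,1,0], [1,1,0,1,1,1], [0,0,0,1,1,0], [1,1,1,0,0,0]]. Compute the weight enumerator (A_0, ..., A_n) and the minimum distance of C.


Weight distribution: A_0 = 1, A_2 = 6, A_3 = 4, A_4 = 1, A_5 = 4. Minimum distance d = 2.

Enumerate all 2^4 = 16 messages m ∈ F_2^4.
For each, compute codeword c = mG in F_2^6, then tally its weight.
  m = 0000 → c = 000000, weight = 0.
  m = 1000 → c = 001010, weight = 2.
  m = 0100 → c = 110111, weight = 5.
  m = 1100 → c = 111101, weight = 5.
  m = 0010 → c = 000110, weight = 2.
  m = 1010 → c = 001100, weight = 2.
  m = 0110 → c = 110001, weight = 3.
  m = 1110 → c = 111011, weight = 5.
  m = 0001 → c = 111000, weight = 3.
  m = 1001 → c = 110010, weight = 3.
  m = 0101 → c = 001111, weight = 4.
  m = 1101 → c = 000101, weight = 2.
  m = 0011 → c = 111110, weight = 5.
  m = 1011 → c = 110100, weight = 3.
  m = 0111 → c = 001001, weight = 2.
  m = 1111 → c = 000011, weight = 2.
Tally weights:
  weight 0: 1 codewords.
  weight 2: 6 codewords.
  weight 3: 4 codewords.
  weight 4: 1 codewords.
  weight 5: 4 codewords.
Minimum distance d = smallest w > 0 with A_w > 0 = 2.
Sanity: Σ A_w = 16 = 2^4 = 16 ✓.


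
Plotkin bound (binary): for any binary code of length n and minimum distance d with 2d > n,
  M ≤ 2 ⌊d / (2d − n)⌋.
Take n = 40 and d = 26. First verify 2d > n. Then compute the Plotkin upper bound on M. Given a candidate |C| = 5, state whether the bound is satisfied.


Plotkin bound M ≤ 4; given |C| = 5 > bound (violated).

Check applicability: 2d = 52, n = 40.
2d − n = 12 > 0, so Plotkin applies.
Compute d/(2d−n) = 26/12 ≈ 2.1667.
⌊d/(2d−n)⌋ = 2.
Plotkin bound: M ≤ 2·2 = 4.
Given |C| = 5, check: VIOLATED.
This |C| is above the Plotkin bound, so no binary code with n = 40, d = 26 and 5 codewords exists.


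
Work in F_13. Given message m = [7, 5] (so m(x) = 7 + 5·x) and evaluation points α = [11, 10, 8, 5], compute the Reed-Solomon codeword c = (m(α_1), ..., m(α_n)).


c = [10, 5, 8, 6]

Message polynomial: m(x) = 7 + 5·x (mod 13).
For each evaluation point α_i, compute m(α_i) mod 13:
  α_1 = 11: Horner steps 5 → 10, so m(11) = 10.
  α_2 = 10: Horner steps 5 → 5, so m(10) = 5.
  α_3 = 8: Horner steps 5 → 8, so m(8) = 8.
  α_4 = 5: Horner steps 5 → 6, so m(5) = 6.
Codeword c = [10, 5, 8, 6] ∈ F_13^4.


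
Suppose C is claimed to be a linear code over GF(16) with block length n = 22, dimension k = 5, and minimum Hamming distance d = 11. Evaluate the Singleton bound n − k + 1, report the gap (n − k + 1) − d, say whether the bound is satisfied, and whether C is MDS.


Singleton RHS = n − k + 1 = 18, slack = 7, bound satisfied, not MDS.

Singleton bound: d ≤ n − k + 1.
Here n = 22, k = 5, so n − k + 1 = 18.
Given d = 11, check d ≤ 18: YES.
Slack = (n − k + 1) − d = 7.
The code is NOT MDS (slack = 7 > 0).
Description: the claimed parameters are [22, 5, 11]_16; such a code would be non-MDS.


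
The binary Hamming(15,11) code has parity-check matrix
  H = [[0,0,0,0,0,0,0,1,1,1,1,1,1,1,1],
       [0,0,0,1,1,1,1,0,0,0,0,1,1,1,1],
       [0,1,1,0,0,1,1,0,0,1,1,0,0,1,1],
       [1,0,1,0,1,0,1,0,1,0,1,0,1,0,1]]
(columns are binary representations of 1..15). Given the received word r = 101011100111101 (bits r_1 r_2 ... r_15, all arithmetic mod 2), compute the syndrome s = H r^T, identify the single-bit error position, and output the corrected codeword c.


s = (1, 0, 0, 1)^T, error position = 9, corrected codeword c = 101011101111101

Compute s = H r^T mod 2 one row at a time:
  s_1 = 0 + 0 + 1 + 1 + 1 + 1 + 0 + 1 = 5 ≡ 1 (mod 2).
  s_2 = 0 + 1 + 1 + 1 + 1 + 1 + 0 + 1 = 6 ≡ 0 (mod 2).
  s_3 = 0 + 1 + 1 + 1 + 1 + 1 + 0 + 1 = 6 ≡ 0 (mod 2).
  s_4 = 1 + 1 + 1 + 1 + 0 + 1 + 1 + 1 = 7 ≡ 1 (mod 2).
s = (1, 0, 0, 1)^T — this equals column 9 of H (binary 1001), so error is at position 9.
Correct: flip bit 9 of r = 101011100111101 to get c = 101011101111101.


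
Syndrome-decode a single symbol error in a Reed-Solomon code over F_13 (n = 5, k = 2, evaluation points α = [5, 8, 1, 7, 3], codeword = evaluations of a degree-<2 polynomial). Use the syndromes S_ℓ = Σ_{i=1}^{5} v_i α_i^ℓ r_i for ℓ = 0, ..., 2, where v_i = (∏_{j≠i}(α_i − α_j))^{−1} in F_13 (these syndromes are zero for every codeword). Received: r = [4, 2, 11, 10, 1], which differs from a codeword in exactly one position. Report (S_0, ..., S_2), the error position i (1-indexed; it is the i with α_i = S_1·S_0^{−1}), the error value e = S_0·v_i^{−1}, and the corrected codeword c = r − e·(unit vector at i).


S = (4, 2, 1), error at position 4, error magnitude e = 3, c = [4, 2, 11, 7, 1].

Step 1: column multipliers v_i = (∏_{j≠i}(α_i − α_j))^{−1} mod 13.
  i = 1 (α = 5): (5−8)(5−1)(5−7)(5−3) = (−3)·4·(−2)·2 = 48 ≡ 9, so v_1 = 9^{−1} = 3 (mod 13).
  i = 2 (α = 8): (8−5)(8−1)(8−7)(8−3) = 3·7·1·5 = 105 ≡ 1, so v_2 = 1^{−1} = 1 (mod 13).
  i = 3 (α = 1): (1−5)(1−8)(1−7)(1−3) = (−4)·(−7)·(−6)·(−2) = 336 ≡ 11, so v_3 = 11^{−1} = 6 (mod 13).
  i = 4 (α = 7): (7−5)(7−8)(7−1)(7−3) = 2·(−1)·6·4 = −48 ≡ 4, so v_4 = 4^{−1} = 10 (mod 13).
  i = 5 (α = 3): (3−5)(3−8)(3−1)(3−7) = (−2)·(−5)·2·(−4) = −80 ≡ 11, so v_5 = 11^{−1} = 6 (mod 13).
  v = [3, 1, 6, 10, 6].
Step 2: syndromes of r = [4, 2, 11, 10, 1] (all sums mod 13).
  S_0 = Σ v_i r_i = 3·4 + 1·2 + 6·11 + 10·10 + 6·1 = 186 ≡ 4.
  S_1 = Σ v_i α_i r_i = 3·5·4 + 1·8·2 + 6·1·11 + 10·7·10 + 6·3·1 = 860 ≡ 2.
  α_i^2 mod 13 = [12, 12, 1, 10, 9].
  S_2 = Σ v_i α_i^2 r_i = 3·12·4 + 1·12·2 + 6·1·11 + 10·10·10 + 6·9·1 = 1288 ≡ 1.
  S = (4, 2, 1) ≠ 0, so r is not a codeword (an error is present).
Step 3: locate the error. For a single error e at position i, S_ℓ = v_i·e·α_i^ℓ, so α_err = S_1/S_0.
  S_0^{−1} = 4^{−1} = 10 (mod 13), so α_err = 2·10 = 20 ≡ 7 = α_4. Error position i = 4.
  Consistency check: S_2/S_1 = 1·7 = 7 ≡ 7 = α_err ✓ (single-error assumption holds).
Step 4: error magnitude e = S_0/v_4 = S_0·∏_{j≠4}(α_4 − α_j) = 4·4 = 16 ≡ 3 (mod 13).
Step 5: correct position 4: c_4 = r_4 − e = 10 − 3 ≡ 7 (mod 13). Hence c = [4, 2, 11, 7, 1].
  Check: interpolating c through the α_i gives m(x) = 3 + 8·x (degree < 2) with m(α_i) = c_i for every i, so c is indeed a codeword.


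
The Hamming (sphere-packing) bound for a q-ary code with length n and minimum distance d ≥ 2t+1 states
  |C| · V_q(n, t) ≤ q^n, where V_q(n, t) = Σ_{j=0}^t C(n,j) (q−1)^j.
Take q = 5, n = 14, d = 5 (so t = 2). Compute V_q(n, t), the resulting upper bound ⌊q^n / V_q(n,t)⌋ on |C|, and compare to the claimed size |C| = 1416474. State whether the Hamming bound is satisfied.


V_q(n, t) = 1513, q^n = 6103515625, Hamming bound = 4034048, |C| = 1416474 ≤ bound (satisfied).

Step 1: Compute V_q(n, t) = Σ_{j=0}^2 C(n, j) (q−1)^j.
  j = 0: C(14,0)·(4)^0 = 1·1 = 1.
  j = 1: C(14,1)·(4)^1 = 14·4 = 56.
  j = 2: C(14,2)·(4)^2 = 91·16 = 1456.
  V_q(n, t) = 1 + 56 + 1456 = 1513.
Step 2: q^n = 5^14 = 6103515625.
Step 3: Hamming bound ⌊q^n / V_q(n,t)⌋ = ⌊6103515625/1513⌋ = 4034048.
Step 4: Compare |C| = 1416474 to 4034048: satisfied.
The claimed |C| lies below the Hamming bound.


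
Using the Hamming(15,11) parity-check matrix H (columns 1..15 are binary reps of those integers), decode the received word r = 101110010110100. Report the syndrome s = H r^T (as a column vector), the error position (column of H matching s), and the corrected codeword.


s = (0, 1, 1, 1)^T, error position = 7, corrected codeword c = 101110110110100

Compute s = H r^T mod 2 one row at a time:
  s_1 = 1 + 0 + 1 + 1 + 0 + 1 + 0 + 0 = 4 ≡ 0 (mod 2).
  s_2 = 1 + 1 + 0 + 0 + 0 + 1 + 0 + 0 = 3 ≡ 1 (mod 2).
  s_3 = 0 + 1 + 0 + 0 + 1 + 1 + 0 + 0 = 3 ≡ 1 (mod 2).
  s_4 = 1 + 1 + 1 + 0 + 0 + 1 + 1 + 0 = 5 ≡ 1 (mod 2).
s = (0, 1, 1, 1)^T — this equals column 7 of H (binary 0111), so error is at position 7.
Correct: flip bit 7 of r = 101110010110100 to get c = 101110110110100.


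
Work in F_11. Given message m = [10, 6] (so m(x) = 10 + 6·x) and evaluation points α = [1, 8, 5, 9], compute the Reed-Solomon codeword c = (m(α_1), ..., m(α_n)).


c = [5, 3, 7, 9]

Message polynomial: m(x) = 10 + 6·x (mod 11).
For each evaluation point α_i, compute m(α_i) mod 11:
  α_1 = 1: Horner steps 6 → 5, so m(1) = 5.
  α_2 = 8: Horner steps 6 → 3, so m(8) = 3.
  α_3 = 5: Horner steps 6 → 7, so m(5) = 7.
  α_4 = 9: Horner steps 6 → 9, so m(9) = 9.
Codeword c = [5, 3, 7, 9] ∈ F_11^4.


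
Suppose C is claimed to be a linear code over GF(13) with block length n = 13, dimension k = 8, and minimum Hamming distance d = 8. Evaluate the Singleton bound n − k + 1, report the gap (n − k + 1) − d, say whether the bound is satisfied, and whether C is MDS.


Singleton RHS = n − k + 1 = 6, slack = -2, bound violated (no such code; not MDS).

Singleton bound: d ≤ n − k + 1.
Here n = 13, k = 8, so n − k + 1 = 6.
Given d = 8, check d ≤ 6: NO.
Slack = (n − k + 1) − d = -2.
The slack is negative: d = 8 exceeds n − k + 1 = 6 by 2, so the Singleton bound is violated and no linear [13, 8, 8]_13 code can exist. In particular it is not MDS (MDS requires d = n − k + 1 exactly).
Description: the claimed parameters are [13, 8, 8]_13; such a code would be impossible (violates the Singleton bound).


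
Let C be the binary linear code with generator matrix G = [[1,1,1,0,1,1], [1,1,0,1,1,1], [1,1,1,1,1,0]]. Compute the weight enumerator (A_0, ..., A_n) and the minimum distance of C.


Weight distribution: A_0 = 1, A_2 = 3, A_3 = 1, A_5 = 3. Minimum distance d = 2.

Enumerate all 2^3 = 8 messages m ∈ F_2^3.
For each, compute codeword c = mG in F_2^6, then tally its weight.
  m = 000 → c = 000000, weight = 0.
  m = 100 → c = 111011, weight = 5.
  m = 010 → c = 110111, weight = 5.
  m = 110 → c = 001100, weight = 2.
  m = 001 → c = 111110, weight = 5.
  m = 101 → c = 000101, weight = 2.
  m = 011 → c = 001001, weight = 2.
  m = 111 → c = 110010, weight = 3.
Tally weights:
  weight 0: 1 codewords.
  weight 2: 3 codewords.
  weight 3: 1 codewords.
  weight 5: 3 codewords.
Minimum distance d = smallest w > 0 with A_w > 0 = 2.
Sanity: Σ A_w = 8 = 2^3 = 8 ✓.


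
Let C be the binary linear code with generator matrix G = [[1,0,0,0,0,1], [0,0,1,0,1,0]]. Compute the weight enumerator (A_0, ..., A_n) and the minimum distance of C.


Weight distribution: A_0 = 1, A_2 = 2, A_4 = 1. Minimum distance d = 2.

Enumerate all 2^2 = 4 messages m ∈ F_2^2.
For each, compute codeword c = mG in F_2^6, then tally its weight.
  m = 00 → c = 000000, weight = 0.
  m = 10 → c = 100001, weight = 2.
  m = 01 → c = 001010, weight = 2.
  m = 11 → c = 101011, weight = 4.
Tally weights:
  weight 0: 1 codewords.
  weight 2: 2 codewords.
  weight 4: 1 codewords.
Minimum distance d = smallest w > 0 with A_w > 0 = 2.
Sanity: Σ A_w = 4 = 2^2 = 4 ✓.


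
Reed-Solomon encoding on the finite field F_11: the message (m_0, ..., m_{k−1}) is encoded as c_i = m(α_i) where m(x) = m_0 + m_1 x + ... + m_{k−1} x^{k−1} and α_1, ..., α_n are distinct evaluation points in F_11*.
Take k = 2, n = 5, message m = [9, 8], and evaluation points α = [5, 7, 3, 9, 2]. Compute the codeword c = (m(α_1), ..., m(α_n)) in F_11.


c = [5, 10, 0, 4, 3]

Message polynomial: m(x) = 9 + 8·x (mod 11).
For each evaluation point α_i, compute m(α_i) mod 11:
  α_1 = 5: Horner steps 8 → 5, so m(5) = 5.
  α_2 = 7: Horner steps 8 → 10, so m(7) = 10.
  α_3 = 3: Horner steps 8 → 0, so m(3) = 0.
  α_4 = 9: Horner steps 8 → 4, so m(9) = 4.
  α_5 = 2: Horner steps 8 → 3, so m(2) = 3.
Codeword c = [5, 10, 0, 4, 3] ∈ F_11^5.


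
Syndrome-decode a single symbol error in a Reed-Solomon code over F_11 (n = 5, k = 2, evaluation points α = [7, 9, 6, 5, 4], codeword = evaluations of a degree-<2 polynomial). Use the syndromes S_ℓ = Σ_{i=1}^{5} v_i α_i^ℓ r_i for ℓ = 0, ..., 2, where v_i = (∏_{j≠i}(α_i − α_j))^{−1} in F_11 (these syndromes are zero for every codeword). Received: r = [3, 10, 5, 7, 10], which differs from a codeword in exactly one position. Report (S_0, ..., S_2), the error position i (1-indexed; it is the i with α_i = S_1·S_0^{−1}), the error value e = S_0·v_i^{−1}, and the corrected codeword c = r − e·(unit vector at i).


S = (7, 6, 2), error at position 5, error magnitude e = 1, c = [3, 10, 5, 7, 9].

Step 1: column multipliers v_i = (∏_{j≠i}(α_i − α_j))^{−1} mod 11.
  i = 1 (α = 7): (7−9)(7−6)(7−5)(7−4) = (−2)·1·2·3 = −12 ≡ 10, so v_1 = 10^{−1} = 10 (mod 11).
  i = 2 (α = 9): (9−7)(9−6)(9−5)(9−4) = 2·3·4·5 = 120 ≡ 10, so v_2 = 10^{−1} = 10 (mod 11).
  i = 3 (α = 6): (6−7)(6−9)(6−5)(6−4) = (−1)·(−3)·1·2 = 6 ≡ 6, so v_3 = 6^{−1} = 2 (mod 11).
  i = 4 (α = 5): (5−7)(5−9)(5−6)(5−4) = (−2)·(−4)·(−1)·1 = −8 ≡ 3, so v_4 = 3^{−1} = 4 (mod 11).
  i = 5 (α = 4): (4−7)(4−9)(4−6)(4−5) = (−3)·(−5)·(−2)·(−1) = 30 ≡ 8, so v_5 = 8^{−1} = 7 (mod 11).
  v = [10, 10, 2, 4, 7].
Step 2: syndromes of r = [3, 10, 5, 7, 10] (all sums mod 11).
  S_0 = Σ v_i r_i = 10·3 + 10·10 + 2·5 + 4·7 + 7·10 = 238 ≡ 7.
  S_1 = Σ v_i α_i r_i = 10·7·3 + 10·9·10 + 2·6·5 + 4·5·7 + 7·4·10 = 1590 ≡ 6.
  α_i^2 mod 11 = [5, 4, 3, 3, 5].
  S_2 = Σ v_i α_i^2 r_i = 10·5·3 + 10·4·10 + 2·3·5 + 4·3·7 + 7·5·10 = 1014 ≡ 2.
  S = (7, 6, 2) ≠ 0, so r is not a codeword (an error is present).
Step 3: locate the error. For a single error e at position i, S_ℓ = v_i·e·α_i^ℓ, so α_err = S_1/S_0.
  S_0^{−1} = 7^{−1} = 8 (mod 11), so α_err = 6·8 = 48 ≡ 4 = α_5. Error position i = 5.
  Consistency check: S_2/S_1 = 2·2 = 4 ≡ 4 = α_err ✓ (single-error assumption holds).
Step 4: error magnitude e = S_0/v_5 = S_0·∏_{j≠5}(α_5 − α_j) = 7·8 = 56 ≡ 1 (mod 11).
Step 5: correct position 5: c_5 = r_5 − e = 10 − 1 ≡ 9 (mod 11). Hence c = [3, 10, 5, 7, 9].
  Check: interpolating c through the α_i gives m(x) = 6 + 9·x (degree < 2) with m(α_i) = c_i for every i, so c is indeed a codeword.


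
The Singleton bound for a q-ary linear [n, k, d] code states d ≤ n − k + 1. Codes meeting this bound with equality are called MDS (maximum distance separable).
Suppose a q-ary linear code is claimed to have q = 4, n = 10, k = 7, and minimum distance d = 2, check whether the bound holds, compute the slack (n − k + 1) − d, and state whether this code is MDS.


Singleton RHS = n − k + 1 = 4, slack = 2, bound satisfied, not MDS.

Singleton bound: d ≤ n − k + 1.
Here n = 10, k = 7, so n − k + 1 = 4.
Given d = 2, check d ≤ 4: YES.
Slack = (n − k + 1) − d = 2.
The code is NOT MDS (slack = 2 > 0).
Description: the claimed parameters are [10, 7, 2]_4; such a code would be non-MDS.


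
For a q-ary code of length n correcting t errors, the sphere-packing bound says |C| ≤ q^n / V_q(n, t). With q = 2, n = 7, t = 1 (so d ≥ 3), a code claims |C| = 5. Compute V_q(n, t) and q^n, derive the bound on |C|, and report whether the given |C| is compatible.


V_q(n, t) = 8, q^n = 128, Hamming bound = 16, |C| = 5 ≤ bound (satisfied).

Step 1: Compute V_q(n, t) = Σ_{j=0}^1 C(n, j) (q−1)^j.
  j = 0: C(7,0)·(1)^0 = 1·1 = 1.
  j = 1: C(7,1)·(1)^1 = 7·1 = 7.
  V_q(n, t) = 1 + 7 = 8.
Step 2: q^n = 2^7 = 128.
Step 3: Hamming bound ⌊q^n / V_q(n,t)⌋ = ⌊128/8⌋ = 16.
Step 4: Compare |C| = 5 to 16: satisfied.
The claimed |C| lies below the Hamming bound.


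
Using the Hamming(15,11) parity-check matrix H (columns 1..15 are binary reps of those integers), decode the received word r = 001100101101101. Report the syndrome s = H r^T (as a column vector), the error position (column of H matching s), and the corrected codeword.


s = (1, 1, 0, 1)^T, error position = 13, corrected codeword c = 001100101101001

Compute s = H r^T mod 2 one row at a time:
  s_1 = 0 + 1 + 1 + 0 + 1 + 1 + 0 + 1 = 5 ≡ 1 (mod 2).
  s_2 = 1 + 0 + 0 + 1 + 1 + 1 + 0 + 1 = 5 ≡ 1 (mod 2).
  s_3 = 0 + 1 + 0 + 1 + 1 + 0 + 0 + 1 = 4 ≡ 0 (mod 2).
  s_4 = 0 + 1 + 0 + 1 + 1 + 0 + 1 + 1 = 5 ≡ 1 (mod 2).
s = (1, 1, 0, 1)^T — this equals column 13 of H (binary 1101), so error is at position 13.
Correct: flip bit 13 of r = 001100101101101 to get c = 001100101101001.


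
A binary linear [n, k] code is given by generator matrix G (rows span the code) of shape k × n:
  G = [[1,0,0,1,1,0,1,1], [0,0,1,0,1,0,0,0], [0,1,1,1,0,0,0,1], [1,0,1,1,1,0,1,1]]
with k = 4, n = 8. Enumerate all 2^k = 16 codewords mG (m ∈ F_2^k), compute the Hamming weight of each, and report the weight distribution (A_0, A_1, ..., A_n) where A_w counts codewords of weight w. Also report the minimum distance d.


Weight distribution: A_0 = 1, A_1 = 2, A_2 = 1, A_3 = 2, A_4 = 5, A_5 = 4, A_6 = 1. Minimum distance d = 1.

Enumerate all 2^4 = 16 messages m ∈ F_2^4.
For each, compute codeword c = mG in F_2^8, then tally its weight.
  m = 0000 → c = 00000000, weight = 0.
  m = 1000 → c = 10011011, weight = 5.
  m = 0100 → c = 00101000, weight = 2.
  m = 1100 → c = 10110011, weight = 5.
  m = 0010 → c = 01110001, weight = 4.
  m = 1010 → c = 11101010, weight = 5.
  m = 0110 → c = 01011001, weight = 4.
  m = 1110 → c = 11000010, weight = 3.
  m = 0001 → c = 10111011, weight = 6.
  m = 1001 → c = 00100000, weight = 1.
  m = 0101 → c = 10010011, weight = 4.
  m = 1101 → c = 00001000, weight = 1.
  m = 0011 → c = 11001010, weight = 4.
  m = 1011 → c = 01010001, weight = 3.
  m = 0111 → c = 11100010, weight = 4.
  m = 1111 → c = 01111001, weight = 5.
Tally weights:
  weight 0: 1 codewords.
  weight 1: 2 codewords.
  weight 2: 1 codewords.
  weight 3: 2 codewords.
  weight 4: 5 codewords.
  weight 5: 4 codewords.
  weight 6: 1 codewords.
Minimum distance d = smallest w > 0 with A_w > 0 = 1.
Sanity: Σ A_w = 16 = 2^4 = 16 ✓.


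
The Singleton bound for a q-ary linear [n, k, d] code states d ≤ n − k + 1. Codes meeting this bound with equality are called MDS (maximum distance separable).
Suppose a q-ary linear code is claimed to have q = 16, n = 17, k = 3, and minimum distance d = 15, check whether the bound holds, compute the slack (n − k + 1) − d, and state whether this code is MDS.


Singleton RHS = n − k + 1 = 15, slack = 0, bound satisfied, MDS.

Singleton bound: d ≤ n − k + 1.
Here n = 17, k = 3, so n − k + 1 = 15.
Given d = 15, check d ≤ 15: YES.
Slack = (n − k + 1) − d = 0.
The code is MDS (slack = 0).
Description: the claimed parameters are [17, 3, 15]_16; such a code would be MDS (meets Singleton bound).


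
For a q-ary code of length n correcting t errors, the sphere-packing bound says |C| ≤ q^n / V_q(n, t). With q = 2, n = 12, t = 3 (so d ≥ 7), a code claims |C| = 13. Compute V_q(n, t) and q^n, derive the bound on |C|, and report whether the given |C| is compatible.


V_q(n, t) = 299, q^n = 4096, Hamming bound = 13, |C| = 13 ≤ bound (satisfied).

Step 1: Compute V_q(n, t) = Σ_{j=0}^3 C(n, j) (q−1)^j.
  j = 0: C(12,0)·(1)^0 = 1·1 = 1.
  j = 1: C(12,1)·(1)^1 = 12·1 = 12.
  j = 2: C(12,2)·(1)^2 = 66·1 = 66.
  j = 3: C(12,3)·(1)^3 = 220·1 = 220.
  V_q(n, t) = 1 + 12 + 66 + 220 = 299.
Step 2: q^n = 2^12 = 4096.
Step 3: Hamming bound ⌊q^n / V_q(n,t)⌋ = ⌊4096/299⌋ = 13.
Step 4: Compare |C| = 13 to 13: satisfied.
The claimed |C| lies at the Hamming bound (tight).


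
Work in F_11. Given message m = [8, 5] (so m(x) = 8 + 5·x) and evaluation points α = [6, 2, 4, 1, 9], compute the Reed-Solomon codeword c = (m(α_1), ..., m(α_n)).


c = [5, 7, 6, 2, 9]

Message polynomial: m(x) = 8 + 5·x (mod 11).
For each evaluation point α_i, compute m(α_i) mod 11:
  α_1 = 6: Horner steps 5 → 5, so m(6) = 5.
  α_2 = 2: Horner steps 5 → 7, so m(2) = 7.
  α_3 = 4: Horner steps 5 → 6, so m(4) = 6.
  α_4 = 1: Horner steps 5 → 2, so m(1) = 2.
  α_5 = 9: Horner steps 5 → 9, so m(9) = 9.
Codeword c = [5, 7, 6, 2, 9] ∈ F_11^5.


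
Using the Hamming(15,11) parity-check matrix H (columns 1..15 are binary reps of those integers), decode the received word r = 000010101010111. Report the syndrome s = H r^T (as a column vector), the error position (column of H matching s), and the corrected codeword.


s = (1, 1, 0, 0)^T, error position = 12, corrected codeword c = 000010101011111

Compute s = H r^T mod 2 one row at a time:
  s_1 = 0 + 1 + 0 + 1 + 0 + 1 + 1 + 1 = 5 ≡ 1 (mod 2).
  s_2 = 0 + 1 + 0 + 1 + 0 + 1 + 1 + 1 = 5 ≡ 1 (mod 2).
  s_3 = 0 + 0 + 0 + 1 + 0 + 1 + 1 + 1 = 4 ≡ 0 (mod 2).
  s_4 = 0 + 0 + 1 + 1 + 1 + 1 + 1 + 1 = 6 ≡ 0 (mod 2).
s = (1, 1, 0, 0)^T — this equals column 12 of H (binary 1100), so error is at position 12.
Correct: flip bit 12 of r = 000010101010111 to get c = 000010101011111.


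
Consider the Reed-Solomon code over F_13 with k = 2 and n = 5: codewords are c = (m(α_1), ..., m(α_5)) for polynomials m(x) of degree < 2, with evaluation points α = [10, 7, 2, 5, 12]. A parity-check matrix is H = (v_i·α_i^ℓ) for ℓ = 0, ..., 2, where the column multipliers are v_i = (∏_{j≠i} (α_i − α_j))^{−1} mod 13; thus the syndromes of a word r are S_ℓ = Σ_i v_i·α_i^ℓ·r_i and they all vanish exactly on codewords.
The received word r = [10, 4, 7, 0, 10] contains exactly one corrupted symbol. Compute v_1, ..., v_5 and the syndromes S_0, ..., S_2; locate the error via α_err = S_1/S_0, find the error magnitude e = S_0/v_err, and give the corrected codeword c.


S = (2, 11, 2), error at position 5, error magnitude e = 9, c = [10, 4, 7, 0, 1].

Step 1: column multipliers v_i = (∏_{j≠i}(α_i − α_j))^{−1} mod 13.
  i = 1 (α = 10): (10−7)(10−2)(10−5)(10−12) = 3·8·5·(−2) = −240 ≡ 7, so v_1 = 7^{−1} = 2 (mod 13).
  i = 2 (α = 7): (7−10)(7−2)(7−5)(7−12) = (−3)·5·2·(−5) = 150 ≡ 7, so v_2 = 7^{−1} = 2 (mod 13).
  i = 3 (α = 2): (2−10)(2−7)(2−5)(2−12) = (−8)·(−5)·(−3)·(−10) = 1200 ≡ 4, so v_3 = 4^{−1} = 10 (mod 13).
  i = 4 (α = 5): (5−10)(5−7)(5−2)(5−12) = (−5)·(−2)·3·(−7) = −210 ≡ 11, so v_4 = 11^{−1} = 6 (mod 13).
  i = 5 (α = 12): (12−10)(12−7)(12−2)(12−5) = 2·5·10·7 = 700 ≡ 11, so v_5 = 11^{−1} = 6 (mod 13).
  v = [2, 2, 10, 6, 6].
Step 2: syndromes of r = [10, 4, 7, 0, 10] (all sums mod 13).
  S_0 = Σ v_i r_i = 2·10 + 2·4 + 10·7 + 6·0 + 6·10 = 158 ≡ 2.
  S_1 = Σ v_i α_i r_i = 2·10·10 + 2·7·4 + 10·2·7 + 6·5·0 + 6·12·10 = 1116 ≡ 11.
  α_i^2 mod 13 = [9, 10, 4, 12, 1].
  S_2 = Σ v_i α_i^2 r_i = 2·9·10 + 2·10·4 + 10·4·7 + 6·12·0 + 6·1·10 = 600 ≡ 2.
  S = (2, 11, 2) ≠ 0, so r is not a codeword (an error is present).
Step 3: locate the error. For a single error e at position i, S_ℓ = v_i·e·α_i^ℓ, so α_err = S_1/S_0.
  S_0^{−1} = 2^{−1} = 7 (mod 13), so α_err = 11·7 = 77 ≡ 12 = α_5. Error position i = 5.
  Consistency check: S_2/S_1 = 2·6 = 12 ≡ 12 = α_err ✓ (single-error assumption holds).
Step 4: error magnitude e = S_0/v_5 = S_0·∏_{j≠5}(α_5 − α_j) = 2·11 = 22 ≡ 9 (mod 13).
Step 5: correct position 5: c_5 = r_5 − e = 10 − 9 ≡ 1 (mod 13). Hence c = [10, 4, 7, 0, 1].
  Check: interpolating c through the α_i gives m(x) = 3 + 2·x (degree < 2) with m(α_i) = c_i for every i, so c is indeed a codeword.


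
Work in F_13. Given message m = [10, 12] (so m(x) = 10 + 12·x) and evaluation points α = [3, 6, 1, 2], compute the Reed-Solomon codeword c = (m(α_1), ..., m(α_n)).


c = [7, 4, 9, 8]

Message polynomial: m(x) = 10 + 12·x (mod 13).
For each evaluation point α_i, compute m(α_i) mod 13:
  α_1 = 3: Horner steps 12 → 7, so m(3) = 7.
  α_2 = 6: Horner steps 12 → 4, so m(6) = 4.
  α_3 = 1: Horner steps 12 → 9, so m(1) = 9.
  α_4 = 2: Horner steps 12 → 8, so m(2) = 8.
Codeword c = [7, 4, 9, 8] ∈ F_13^4.


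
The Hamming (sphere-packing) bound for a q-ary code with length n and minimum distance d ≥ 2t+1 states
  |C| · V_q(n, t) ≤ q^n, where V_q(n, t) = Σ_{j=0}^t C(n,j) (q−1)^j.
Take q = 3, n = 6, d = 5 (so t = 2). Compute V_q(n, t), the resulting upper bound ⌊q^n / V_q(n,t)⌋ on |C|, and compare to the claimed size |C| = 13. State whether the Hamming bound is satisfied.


V_q(n, t) = 73, q^n = 729, Hamming bound = 9, |C| = 13 > bound (violated).

Step 1: Compute V_q(n, t) = Σ_{j=0}^2 C(n, j) (q−1)^j.
  j = 0: C(6,0)·(2)^0 = 1·1 = 1.
  j = 1: C(6,1)·(2)^1 = 6·2 = 12.
  j = 2: C(6,2)·(2)^2 = 15·4 = 60.
  V_q(n, t) = 1 + 12 + 60 = 73.
Step 2: q^n = 3^6 = 729.
Step 3: Hamming bound ⌊q^n / V_q(n,t)⌋ = ⌊729/73⌋ = 9.
Step 4: Compare |C| = 13 to 9: violated.
The claimed |C| lies above the Hamming bound, so no 3-ary code of length 6 with d ≥ 5 can have 13 codewords.


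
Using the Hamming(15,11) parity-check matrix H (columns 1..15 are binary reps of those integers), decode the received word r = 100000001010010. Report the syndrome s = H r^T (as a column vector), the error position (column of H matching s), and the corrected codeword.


s = (1, 1, 0, 1)^T, error position = 13, corrected codeword c = 100000001010110

Compute s = H r^T mod 2 one row at a time:
  s_1 = 0 + 1 + 0 + 1 + 0 + 0 + 1 + 0 = 3 ≡ 1 (mod 2).
  s_2 = 0 + 0 + 0 + 0 + 0 + 0 + 1 + 0 = 1 ≡ 1 (mod 2).
  s_3 = 0 + 0 + 0 + 0 + 0 + 1 + 1 + 0 = 2 ≡ 0 (mod 2).
  s_4 = 1 + 0 + 0 + 0 + 1 + 1 + 0 + 0 = 3 ≡ 1 (mod 2).
s = (1, 1, 0, 1)^T — this equals column 13 of H (binary 1101), so error is at position 13.
Correct: flip bit 13 of r = 100000001010010 to get c = 100000001010110.


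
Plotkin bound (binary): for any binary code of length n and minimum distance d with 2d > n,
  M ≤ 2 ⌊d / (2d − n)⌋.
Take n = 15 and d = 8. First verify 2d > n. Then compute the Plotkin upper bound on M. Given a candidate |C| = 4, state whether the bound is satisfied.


Plotkin bound M ≤ 16; given |C| = 4 ≤ bound (satisfied).

Check applicability: 2d = 16, n = 15.
2d − n = 1 > 0, so Plotkin applies.
Compute d/(2d−n) = 8/1 ≈ 8.0000.
⌊d/(2d−n)⌋ = 8.
Plotkin bound: M ≤ 2·8 = 16.
Given |C| = 4, check: satisfied.
This |C| is below the Plotkin bound.


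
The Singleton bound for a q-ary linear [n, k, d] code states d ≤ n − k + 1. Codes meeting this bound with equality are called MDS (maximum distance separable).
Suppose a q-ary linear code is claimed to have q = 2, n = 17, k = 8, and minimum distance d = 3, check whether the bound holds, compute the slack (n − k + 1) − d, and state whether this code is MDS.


Singleton RHS = n − k + 1 = 10, slack = 7, bound satisfied, not MDS.

Singleton bound: d ≤ n − k + 1.
Here n = 17, k = 8, so n − k + 1 = 10.
Given d = 3, check d ≤ 10: YES.
Slack = (n − k + 1) − d = 7.
The code is NOT MDS (slack = 7 > 0).
Description: the claimed parameters are [17, 8, 3]_2; such a code would be non-MDS.


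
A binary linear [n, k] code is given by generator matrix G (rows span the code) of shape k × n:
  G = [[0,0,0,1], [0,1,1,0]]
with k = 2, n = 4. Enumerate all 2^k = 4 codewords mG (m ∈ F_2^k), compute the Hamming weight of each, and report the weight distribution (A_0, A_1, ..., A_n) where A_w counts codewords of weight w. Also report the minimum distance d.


Weight distribution: A_0 = 1, A_1 = 1, A_2 = 1, A_3 = 1. Minimum distance d = 1.

Enumerate all 2^2 = 4 messages m ∈ F_2^2.
For each, compute codeword c = mG in F_2^4, then tally its weight.
  m = 00 → c = 0000, weight = 0.
  m = 10 → c = 0001, weight = 1.
  m = 01 → c = 0110, weight = 2.
  m = 11 → c = 0111, weight = 3.
Tally weights:
  weight 0: 1 codewords.
  weight 1: 1 codewords.
  weight 2: 1 codewords.
  weight 3: 1 codewords.
Minimum distance d = smallest w > 0 with A_w > 0 = 1.
Sanity: Σ A_w = 4 = 2^2 = 4 ✓.


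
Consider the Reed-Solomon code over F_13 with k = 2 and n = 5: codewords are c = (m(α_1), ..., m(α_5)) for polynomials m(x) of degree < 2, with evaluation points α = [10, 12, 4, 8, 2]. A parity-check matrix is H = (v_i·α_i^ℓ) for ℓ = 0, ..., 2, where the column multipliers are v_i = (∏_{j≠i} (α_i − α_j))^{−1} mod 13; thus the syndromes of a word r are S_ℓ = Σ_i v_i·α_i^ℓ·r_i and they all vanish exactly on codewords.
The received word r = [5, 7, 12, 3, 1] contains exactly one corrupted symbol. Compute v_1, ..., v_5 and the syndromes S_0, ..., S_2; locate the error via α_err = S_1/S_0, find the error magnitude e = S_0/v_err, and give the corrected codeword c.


S = (11, 9, 5), error at position 5, error magnitude e = 4, c = [5, 7, 12, 3, 10].

Step 1: column multipliers v_i = (∏_{j≠i}(α_i − α_j))^{−1} mod 13.
  i = 1 (α = 10): (10−12)(10−4)(10−8)(10−2) = (−2)·6·2·8 = −192 ≡ 3, so v_1 = 3^{−1} = 9 (mod 13).
  i = 2 (α = 12): (12−10)(12−4)(12−8)(12−2) = 2·8·4·10 = 640 ≡ 3, so v_2 = 3^{−1} = 9 (mod 13).
  i = 3 (α = 4): (4−10)(4−12)(4−8)(4−2) = (−6)·(−8)·(−4)·2 = −384 ≡ 6, so v_3 = 6^{−1} = 11 (mod 13).
  i = 4 (α = 8): (8−10)(8−12)(8−4)(8−2) = (−2)·(−4)·4·6 = 192 ≡ 10, so v_4 = 10^{−1} = 4 (mod 13).
  i = 5 (α = 2): (2−10)(2−12)(2−4)(2−8) = (−8)·(−10)·(−2)·(−6) = 960 ≡ 11, so v_5 = 11^{−1} = 6 (mod 13).
  v = [9, 9, 11, 4, 6].
Step 2: syndromes of r = [5, 7, 12, 3, 1] (all sums mod 13).
  S_0 = Σ v_i r_i = 9·5 + 9·7 + 11·12 + 4·3 + 6·1 = 258 ≡ 11.
  S_1 = Σ v_i α_i r_i = 9·10·5 + 9·12·7 + 11·4·12 + 4·8·3 + 6·2·1 = 1842 ≡ 9.
  α_i^2 mod 13 = [9, 1, 3, 12, 4].
  S_2 = Σ v_i α_i^2 r_i = 9·9·5 + 9·1·7 + 11·3·12 + 4·12·3 + 6·4·1 = 1032 ≡ 5.
  S = (11, 9, 5) ≠ 0, so r is not a codeword (an error is present).
Step 3: locate the error. For a single error e at position i, S_ℓ = v_i·e·α_i^ℓ, so α_err = S_1/S_0.
  S_0^{−1} = 11^{−1} = 6 (mod 13), so α_err = 9·6 = 54 ≡ 2 = α_5. Error position i = 5.
  Consistency check: S_2/S_1 = 5·3 = 15 ≡ 2 = α_err ✓ (single-error assumption holds).
Step 4: error magnitude e = S_0/v_5 = S_0·∏_{j≠5}(α_5 − α_j) = 11·11 = 121 ≡ 4 (mod 13).
Step 5: correct position 5: c_5 = r_5 − e = 1 − 4 ≡ 10 (mod 13). Hence c = [5, 7, 12, 3, 10].
  Check: interpolating c through the α_i gives m(x) = 8 + 1·x (degree < 2) with m(α_i) = c_i for every i, so c is indeed a codeword.


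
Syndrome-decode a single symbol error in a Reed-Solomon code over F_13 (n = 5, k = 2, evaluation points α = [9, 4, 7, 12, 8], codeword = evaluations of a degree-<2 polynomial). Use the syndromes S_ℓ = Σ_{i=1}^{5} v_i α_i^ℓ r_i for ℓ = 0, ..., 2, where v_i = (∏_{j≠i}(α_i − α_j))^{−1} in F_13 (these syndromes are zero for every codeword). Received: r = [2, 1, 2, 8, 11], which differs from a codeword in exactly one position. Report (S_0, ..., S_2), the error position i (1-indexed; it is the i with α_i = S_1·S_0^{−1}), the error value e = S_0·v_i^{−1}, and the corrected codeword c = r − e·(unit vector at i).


S = (11, 8, 7), error at position 1, error magnitude e = 8, c = [7, 1, 2, 8, 11].

Step 1: column multipliers v_i = (∏_{j≠i}(α_i − α_j))^{−1} mod 13.
  i = 1 (α = 9): (9−4)(9−7)(9−12)(9−8) = 5·2·(−3)·1 = −30 ≡ 9, so v_1 = 9^{−1} = 3 (mod 13).
  i = 2 (α = 4): (4−9)(4−7)(4−12)(4−8) = (−5)·(−3)·(−8)·(−4) = 480 ≡ 12, so v_2 = 12^{−1} = 12 (mod 13).
  i = 3 (α = 7): (7−9)(7−4)(7−12)(7−8) = (−2)·3·(−5)·(−1) = −30 ≡ 9, so v_3 = 9^{−1} = 3 (mod 13).
  i = 4 (α = 12): (12−9)(12−4)(12−7)(12−8) = 3·8·5·4 = 480 ≡ 12, so v_4 = 12^{−1} = 12 (mod 13).
  i = 5 (α = 8): (8−9)(8−4)(8−7)(8−12) = (−1)·4·1·(−4) = 16 ≡ 3, so v_5 = 3^{−1} = 9 (mod 13).
  v = [3, 12, 3, 12, 9].
Step 2: syndromes of r = [2, 1, 2, 8, 11] (all sums mod 13).
  S_0 = Σ v_i r_i = 3·2 + 12·1 + 3·2 + 12·8 + 9·11 = 219 ≡ 11.
  S_1 = Σ v_i α_i r_i = 3·9·2 + 12·4·1 + 3·7·2 + 12·12·8 + 9·8·11 = 2088 ≡ 8.
  α_i^2 mod 13 = [3, 3, 10, 1, 12].
  S_2 = Σ v_i α_i^2 r_i = 3·3·2 + 12·3·1 + 3·10·2 + 12·1·8 + 9·12·11 = 1398 ≡ 7.
  S = (11, 8, 7) ≠ 0, so r is not a codeword (an error is present).
Step 3: locate the error. For a single error e at position i, S_ℓ = v_i·e·α_i^ℓ, so α_err = S_1/S_0.
  S_0^{−1} = 11^{−1} = 6 (mod 13), so α_err = 8·6 = 48 ≡ 9 = α_1. Error position i = 1.
  Consistency check: S_2/S_1 = 7·5 = 35 ≡ 9 = α_err ✓ (single-error assumption holds).
Step 4: error magnitude e = S_0/v_1 = S_0·∏_{j≠1}(α_1 − α_j) = 11·9 = 99 ≡ 8 (mod 13).
Step 5: correct position 1: c_1 = r_1 − e = 2 − 8 ≡ 7 (mod 13). Hence c = [7, 1, 2, 8, 11].
  Check: interpolating c through the α_i gives m(x) = 4 + 9·x (degree < 2) with m(α_i) = c_i for every i, so c is indeed a codeword.
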